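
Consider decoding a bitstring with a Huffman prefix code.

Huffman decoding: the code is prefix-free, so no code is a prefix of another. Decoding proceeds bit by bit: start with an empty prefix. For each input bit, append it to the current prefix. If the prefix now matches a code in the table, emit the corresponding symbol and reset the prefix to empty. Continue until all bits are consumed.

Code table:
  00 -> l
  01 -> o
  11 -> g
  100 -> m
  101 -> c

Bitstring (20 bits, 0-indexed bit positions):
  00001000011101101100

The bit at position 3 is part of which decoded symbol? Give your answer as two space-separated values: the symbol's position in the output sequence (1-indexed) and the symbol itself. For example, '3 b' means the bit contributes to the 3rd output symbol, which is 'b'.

Answer: 2 l

Derivation:
Bit 0: prefix='0' (no match yet)
Bit 1: prefix='00' -> emit 'l', reset
Bit 2: prefix='0' (no match yet)
Bit 3: prefix='00' -> emit 'l', reset
Bit 4: prefix='1' (no match yet)
Bit 5: prefix='10' (no match yet)
Bit 6: prefix='100' -> emit 'm', reset
Bit 7: prefix='0' (no match yet)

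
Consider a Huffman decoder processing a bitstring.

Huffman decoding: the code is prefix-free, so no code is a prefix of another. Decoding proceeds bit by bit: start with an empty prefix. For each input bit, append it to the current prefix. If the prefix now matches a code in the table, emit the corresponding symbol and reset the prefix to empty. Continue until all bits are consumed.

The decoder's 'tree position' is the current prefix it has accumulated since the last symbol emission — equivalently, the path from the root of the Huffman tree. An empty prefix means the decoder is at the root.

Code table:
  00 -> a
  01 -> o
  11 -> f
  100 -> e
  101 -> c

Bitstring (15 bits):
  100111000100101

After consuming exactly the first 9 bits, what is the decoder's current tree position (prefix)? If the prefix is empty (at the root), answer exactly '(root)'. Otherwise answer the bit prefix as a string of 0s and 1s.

Bit 0: prefix='1' (no match yet)
Bit 1: prefix='10' (no match yet)
Bit 2: prefix='100' -> emit 'e', reset
Bit 3: prefix='1' (no match yet)
Bit 4: prefix='11' -> emit 'f', reset
Bit 5: prefix='1' (no match yet)
Bit 6: prefix='10' (no match yet)
Bit 7: prefix='100' -> emit 'e', reset
Bit 8: prefix='0' (no match yet)

Answer: 0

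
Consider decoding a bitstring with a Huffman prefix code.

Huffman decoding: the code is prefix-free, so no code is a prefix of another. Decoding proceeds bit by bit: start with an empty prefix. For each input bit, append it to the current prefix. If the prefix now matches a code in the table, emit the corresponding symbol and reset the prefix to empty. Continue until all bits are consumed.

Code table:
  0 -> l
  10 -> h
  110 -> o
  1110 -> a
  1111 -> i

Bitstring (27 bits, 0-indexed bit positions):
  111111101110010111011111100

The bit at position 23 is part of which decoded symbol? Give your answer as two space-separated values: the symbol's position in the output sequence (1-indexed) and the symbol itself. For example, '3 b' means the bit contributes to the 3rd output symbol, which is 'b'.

Answer: 8 o

Derivation:
Bit 0: prefix='1' (no match yet)
Bit 1: prefix='11' (no match yet)
Bit 2: prefix='111' (no match yet)
Bit 3: prefix='1111' -> emit 'i', reset
Bit 4: prefix='1' (no match yet)
Bit 5: prefix='11' (no match yet)
Bit 6: prefix='111' (no match yet)
Bit 7: prefix='1110' -> emit 'a', reset
Bit 8: prefix='1' (no match yet)
Bit 9: prefix='11' (no match yet)
Bit 10: prefix='111' (no match yet)
Bit 11: prefix='1110' -> emit 'a', reset
Bit 12: prefix='0' -> emit 'l', reset
Bit 13: prefix='1' (no match yet)
Bit 14: prefix='10' -> emit 'h', reset
Bit 15: prefix='1' (no match yet)
Bit 16: prefix='11' (no match yet)
Bit 17: prefix='111' (no match yet)
Bit 18: prefix='1110' -> emit 'a', reset
Bit 19: prefix='1' (no match yet)
Bit 20: prefix='11' (no match yet)
Bit 21: prefix='111' (no match yet)
Bit 22: prefix='1111' -> emit 'i', reset
Bit 23: prefix='1' (no match yet)
Bit 24: prefix='11' (no match yet)
Bit 25: prefix='110' -> emit 'o', reset
Bit 26: prefix='0' -> emit 'l', reset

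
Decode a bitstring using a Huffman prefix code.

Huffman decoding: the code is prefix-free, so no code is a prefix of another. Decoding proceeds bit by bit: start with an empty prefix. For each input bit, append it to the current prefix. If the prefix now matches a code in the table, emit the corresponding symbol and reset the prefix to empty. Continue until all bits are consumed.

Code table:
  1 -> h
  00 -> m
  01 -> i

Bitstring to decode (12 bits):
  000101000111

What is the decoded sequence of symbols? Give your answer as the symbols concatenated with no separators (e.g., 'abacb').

Bit 0: prefix='0' (no match yet)
Bit 1: prefix='00' -> emit 'm', reset
Bit 2: prefix='0' (no match yet)
Bit 3: prefix='01' -> emit 'i', reset
Bit 4: prefix='0' (no match yet)
Bit 5: prefix='01' -> emit 'i', reset
Bit 6: prefix='0' (no match yet)
Bit 7: prefix='00' -> emit 'm', reset
Bit 8: prefix='0' (no match yet)
Bit 9: prefix='01' -> emit 'i', reset
Bit 10: prefix='1' -> emit 'h', reset
Bit 11: prefix='1' -> emit 'h', reset

Answer: miimihh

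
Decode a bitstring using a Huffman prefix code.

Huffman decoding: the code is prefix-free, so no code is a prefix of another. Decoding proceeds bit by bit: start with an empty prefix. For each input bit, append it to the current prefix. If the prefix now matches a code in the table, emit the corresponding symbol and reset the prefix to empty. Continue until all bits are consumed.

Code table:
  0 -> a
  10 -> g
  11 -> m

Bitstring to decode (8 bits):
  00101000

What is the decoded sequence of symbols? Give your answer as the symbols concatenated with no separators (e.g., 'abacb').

Answer: aaggaa

Derivation:
Bit 0: prefix='0' -> emit 'a', reset
Bit 1: prefix='0' -> emit 'a', reset
Bit 2: prefix='1' (no match yet)
Bit 3: prefix='10' -> emit 'g', reset
Bit 4: prefix='1' (no match yet)
Bit 5: prefix='10' -> emit 'g', reset
Bit 6: prefix='0' -> emit 'a', reset
Bit 7: prefix='0' -> emit 'a', reset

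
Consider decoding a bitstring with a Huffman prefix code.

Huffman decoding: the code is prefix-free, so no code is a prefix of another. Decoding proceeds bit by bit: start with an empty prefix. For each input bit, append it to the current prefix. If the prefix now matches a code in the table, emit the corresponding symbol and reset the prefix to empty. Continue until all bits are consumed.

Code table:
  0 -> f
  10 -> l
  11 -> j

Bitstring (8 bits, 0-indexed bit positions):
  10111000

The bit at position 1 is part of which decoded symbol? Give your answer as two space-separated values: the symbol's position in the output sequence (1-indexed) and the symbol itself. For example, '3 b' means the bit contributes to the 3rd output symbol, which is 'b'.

Answer: 1 l

Derivation:
Bit 0: prefix='1' (no match yet)
Bit 1: prefix='10' -> emit 'l', reset
Bit 2: prefix='1' (no match yet)
Bit 3: prefix='11' -> emit 'j', reset
Bit 4: prefix='1' (no match yet)
Bit 5: prefix='10' -> emit 'l', reset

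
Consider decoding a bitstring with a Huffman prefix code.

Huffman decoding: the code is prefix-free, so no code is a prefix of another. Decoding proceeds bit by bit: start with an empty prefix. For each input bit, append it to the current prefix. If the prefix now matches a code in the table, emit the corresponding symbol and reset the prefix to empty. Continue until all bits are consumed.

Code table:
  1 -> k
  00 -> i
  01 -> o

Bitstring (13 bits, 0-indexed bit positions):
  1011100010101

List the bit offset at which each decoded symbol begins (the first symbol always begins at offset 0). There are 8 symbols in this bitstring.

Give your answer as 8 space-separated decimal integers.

Bit 0: prefix='1' -> emit 'k', reset
Bit 1: prefix='0' (no match yet)
Bit 2: prefix='01' -> emit 'o', reset
Bit 3: prefix='1' -> emit 'k', reset
Bit 4: prefix='1' -> emit 'k', reset
Bit 5: prefix='0' (no match yet)
Bit 6: prefix='00' -> emit 'i', reset
Bit 7: prefix='0' (no match yet)
Bit 8: prefix='01' -> emit 'o', reset
Bit 9: prefix='0' (no match yet)
Bit 10: prefix='01' -> emit 'o', reset
Bit 11: prefix='0' (no match yet)
Bit 12: prefix='01' -> emit 'o', reset

Answer: 0 1 3 4 5 7 9 11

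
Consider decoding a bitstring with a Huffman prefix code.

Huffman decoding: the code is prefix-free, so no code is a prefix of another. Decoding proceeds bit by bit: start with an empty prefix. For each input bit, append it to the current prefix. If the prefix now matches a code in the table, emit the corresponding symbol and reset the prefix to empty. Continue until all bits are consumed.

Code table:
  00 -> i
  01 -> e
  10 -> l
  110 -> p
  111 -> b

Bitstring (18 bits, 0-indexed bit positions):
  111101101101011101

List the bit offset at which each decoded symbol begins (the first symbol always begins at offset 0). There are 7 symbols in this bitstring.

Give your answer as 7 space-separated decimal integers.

Answer: 0 3 5 8 11 13 16

Derivation:
Bit 0: prefix='1' (no match yet)
Bit 1: prefix='11' (no match yet)
Bit 2: prefix='111' -> emit 'b', reset
Bit 3: prefix='1' (no match yet)
Bit 4: prefix='10' -> emit 'l', reset
Bit 5: prefix='1' (no match yet)
Bit 6: prefix='11' (no match yet)
Bit 7: prefix='110' -> emit 'p', reset
Bit 8: prefix='1' (no match yet)
Bit 9: prefix='11' (no match yet)
Bit 10: prefix='110' -> emit 'p', reset
Bit 11: prefix='1' (no match yet)
Bit 12: prefix='10' -> emit 'l', reset
Bit 13: prefix='1' (no match yet)
Bit 14: prefix='11' (no match yet)
Bit 15: prefix='111' -> emit 'b', reset
Bit 16: prefix='0' (no match yet)
Bit 17: prefix='01' -> emit 'e', reset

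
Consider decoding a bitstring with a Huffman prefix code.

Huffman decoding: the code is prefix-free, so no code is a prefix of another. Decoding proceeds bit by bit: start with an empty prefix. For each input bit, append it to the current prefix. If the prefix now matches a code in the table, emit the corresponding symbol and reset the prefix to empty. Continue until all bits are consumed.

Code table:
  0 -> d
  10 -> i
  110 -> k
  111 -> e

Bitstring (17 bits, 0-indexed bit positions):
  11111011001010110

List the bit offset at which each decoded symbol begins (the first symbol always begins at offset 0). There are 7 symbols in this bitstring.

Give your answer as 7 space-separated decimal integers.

Answer: 0 3 6 9 10 12 14

Derivation:
Bit 0: prefix='1' (no match yet)
Bit 1: prefix='11' (no match yet)
Bit 2: prefix='111' -> emit 'e', reset
Bit 3: prefix='1' (no match yet)
Bit 4: prefix='11' (no match yet)
Bit 5: prefix='110' -> emit 'k', reset
Bit 6: prefix='1' (no match yet)
Bit 7: prefix='11' (no match yet)
Bit 8: prefix='110' -> emit 'k', reset
Bit 9: prefix='0' -> emit 'd', reset
Bit 10: prefix='1' (no match yet)
Bit 11: prefix='10' -> emit 'i', reset
Bit 12: prefix='1' (no match yet)
Bit 13: prefix='10' -> emit 'i', reset
Bit 14: prefix='1' (no match yet)
Bit 15: prefix='11' (no match yet)
Bit 16: prefix='110' -> emit 'k', reset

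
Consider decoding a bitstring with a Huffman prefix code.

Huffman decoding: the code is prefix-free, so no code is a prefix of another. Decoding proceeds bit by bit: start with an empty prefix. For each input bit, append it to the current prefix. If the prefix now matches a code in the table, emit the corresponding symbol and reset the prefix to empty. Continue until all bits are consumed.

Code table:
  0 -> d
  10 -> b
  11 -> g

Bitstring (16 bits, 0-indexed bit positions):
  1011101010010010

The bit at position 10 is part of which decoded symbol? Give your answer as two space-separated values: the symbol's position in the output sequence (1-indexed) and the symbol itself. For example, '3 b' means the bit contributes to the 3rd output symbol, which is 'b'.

Bit 0: prefix='1' (no match yet)
Bit 1: prefix='10' -> emit 'b', reset
Bit 2: prefix='1' (no match yet)
Bit 3: prefix='11' -> emit 'g', reset
Bit 4: prefix='1' (no match yet)
Bit 5: prefix='10' -> emit 'b', reset
Bit 6: prefix='1' (no match yet)
Bit 7: prefix='10' -> emit 'b', reset
Bit 8: prefix='1' (no match yet)
Bit 9: prefix='10' -> emit 'b', reset
Bit 10: prefix='0' -> emit 'd', reset
Bit 11: prefix='1' (no match yet)
Bit 12: prefix='10' -> emit 'b', reset
Bit 13: prefix='0' -> emit 'd', reset
Bit 14: prefix='1' (no match yet)

Answer: 6 d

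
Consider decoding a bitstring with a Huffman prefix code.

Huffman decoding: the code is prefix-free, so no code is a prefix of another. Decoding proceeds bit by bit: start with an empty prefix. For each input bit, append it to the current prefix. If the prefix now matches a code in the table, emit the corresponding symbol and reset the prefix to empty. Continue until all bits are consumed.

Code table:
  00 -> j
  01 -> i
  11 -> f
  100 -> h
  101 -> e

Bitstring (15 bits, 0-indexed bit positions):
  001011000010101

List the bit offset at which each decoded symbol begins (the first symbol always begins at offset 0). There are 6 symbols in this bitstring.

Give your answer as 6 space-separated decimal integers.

Answer: 0 2 5 8 10 13

Derivation:
Bit 0: prefix='0' (no match yet)
Bit 1: prefix='00' -> emit 'j', reset
Bit 2: prefix='1' (no match yet)
Bit 3: prefix='10' (no match yet)
Bit 4: prefix='101' -> emit 'e', reset
Bit 5: prefix='1' (no match yet)
Bit 6: prefix='10' (no match yet)
Bit 7: prefix='100' -> emit 'h', reset
Bit 8: prefix='0' (no match yet)
Bit 9: prefix='00' -> emit 'j', reset
Bit 10: prefix='1' (no match yet)
Bit 11: prefix='10' (no match yet)
Bit 12: prefix='101' -> emit 'e', reset
Bit 13: prefix='0' (no match yet)
Bit 14: prefix='01' -> emit 'i', reset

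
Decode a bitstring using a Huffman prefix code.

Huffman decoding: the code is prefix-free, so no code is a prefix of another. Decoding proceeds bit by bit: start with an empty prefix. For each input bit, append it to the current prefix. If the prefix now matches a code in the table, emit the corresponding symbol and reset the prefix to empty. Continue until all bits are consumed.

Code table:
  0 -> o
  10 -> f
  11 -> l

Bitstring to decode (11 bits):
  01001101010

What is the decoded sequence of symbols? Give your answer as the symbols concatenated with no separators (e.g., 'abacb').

Answer: ofoloff

Derivation:
Bit 0: prefix='0' -> emit 'o', reset
Bit 1: prefix='1' (no match yet)
Bit 2: prefix='10' -> emit 'f', reset
Bit 3: prefix='0' -> emit 'o', reset
Bit 4: prefix='1' (no match yet)
Bit 5: prefix='11' -> emit 'l', reset
Bit 6: prefix='0' -> emit 'o', reset
Bit 7: prefix='1' (no match yet)
Bit 8: prefix='10' -> emit 'f', reset
Bit 9: prefix='1' (no match yet)
Bit 10: prefix='10' -> emit 'f', reset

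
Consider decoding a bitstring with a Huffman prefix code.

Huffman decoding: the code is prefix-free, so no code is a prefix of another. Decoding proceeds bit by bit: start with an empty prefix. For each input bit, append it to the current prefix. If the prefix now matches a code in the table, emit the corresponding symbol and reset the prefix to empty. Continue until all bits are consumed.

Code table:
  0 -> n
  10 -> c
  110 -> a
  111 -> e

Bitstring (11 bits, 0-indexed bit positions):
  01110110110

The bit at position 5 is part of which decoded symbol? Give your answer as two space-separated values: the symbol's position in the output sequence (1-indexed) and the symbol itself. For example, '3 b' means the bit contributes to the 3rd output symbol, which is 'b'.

Answer: 4 a

Derivation:
Bit 0: prefix='0' -> emit 'n', reset
Bit 1: prefix='1' (no match yet)
Bit 2: prefix='11' (no match yet)
Bit 3: prefix='111' -> emit 'e', reset
Bit 4: prefix='0' -> emit 'n', reset
Bit 5: prefix='1' (no match yet)
Bit 6: prefix='11' (no match yet)
Bit 7: prefix='110' -> emit 'a', reset
Bit 8: prefix='1' (no match yet)
Bit 9: prefix='11' (no match yet)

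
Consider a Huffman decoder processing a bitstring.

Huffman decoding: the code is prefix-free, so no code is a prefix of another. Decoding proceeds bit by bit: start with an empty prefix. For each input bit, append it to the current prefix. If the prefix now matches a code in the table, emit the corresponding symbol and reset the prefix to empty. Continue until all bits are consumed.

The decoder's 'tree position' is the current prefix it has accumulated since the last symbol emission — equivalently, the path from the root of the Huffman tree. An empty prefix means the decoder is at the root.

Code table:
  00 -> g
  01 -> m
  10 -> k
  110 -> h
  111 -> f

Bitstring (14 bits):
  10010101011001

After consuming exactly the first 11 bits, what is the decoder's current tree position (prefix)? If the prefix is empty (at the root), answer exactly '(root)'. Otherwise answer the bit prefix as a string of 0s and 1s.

Bit 0: prefix='1' (no match yet)
Bit 1: prefix='10' -> emit 'k', reset
Bit 2: prefix='0' (no match yet)
Bit 3: prefix='01' -> emit 'm', reset
Bit 4: prefix='0' (no match yet)
Bit 5: prefix='01' -> emit 'm', reset
Bit 6: prefix='0' (no match yet)
Bit 7: prefix='01' -> emit 'm', reset
Bit 8: prefix='0' (no match yet)
Bit 9: prefix='01' -> emit 'm', reset
Bit 10: prefix='1' (no match yet)

Answer: 1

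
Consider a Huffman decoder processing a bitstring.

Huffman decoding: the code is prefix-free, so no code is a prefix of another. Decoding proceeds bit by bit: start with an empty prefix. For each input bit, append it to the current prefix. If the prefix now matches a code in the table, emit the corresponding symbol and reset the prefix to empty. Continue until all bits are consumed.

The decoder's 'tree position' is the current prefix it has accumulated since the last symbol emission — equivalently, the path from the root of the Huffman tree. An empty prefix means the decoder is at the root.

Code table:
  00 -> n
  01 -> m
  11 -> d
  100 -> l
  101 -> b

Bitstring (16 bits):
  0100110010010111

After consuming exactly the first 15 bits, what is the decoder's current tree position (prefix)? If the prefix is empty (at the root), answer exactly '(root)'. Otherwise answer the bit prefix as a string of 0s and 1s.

Answer: 1

Derivation:
Bit 0: prefix='0' (no match yet)
Bit 1: prefix='01' -> emit 'm', reset
Bit 2: prefix='0' (no match yet)
Bit 3: prefix='00' -> emit 'n', reset
Bit 4: prefix='1' (no match yet)
Bit 5: prefix='11' -> emit 'd', reset
Bit 6: prefix='0' (no match yet)
Bit 7: prefix='00' -> emit 'n', reset
Bit 8: prefix='1' (no match yet)
Bit 9: prefix='10' (no match yet)
Bit 10: prefix='100' -> emit 'l', reset
Bit 11: prefix='1' (no match yet)
Bit 12: prefix='10' (no match yet)
Bit 13: prefix='101' -> emit 'b', reset
Bit 14: prefix='1' (no match yet)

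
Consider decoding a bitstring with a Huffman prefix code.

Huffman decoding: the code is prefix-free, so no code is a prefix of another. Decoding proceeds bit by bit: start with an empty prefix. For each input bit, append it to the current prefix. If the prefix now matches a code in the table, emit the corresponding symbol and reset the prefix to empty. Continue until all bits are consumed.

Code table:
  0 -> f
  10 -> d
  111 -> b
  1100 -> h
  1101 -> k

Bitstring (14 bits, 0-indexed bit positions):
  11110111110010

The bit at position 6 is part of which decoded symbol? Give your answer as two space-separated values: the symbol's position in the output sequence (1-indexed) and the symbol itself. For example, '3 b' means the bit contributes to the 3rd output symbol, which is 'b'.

Answer: 3 b

Derivation:
Bit 0: prefix='1' (no match yet)
Bit 1: prefix='11' (no match yet)
Bit 2: prefix='111' -> emit 'b', reset
Bit 3: prefix='1' (no match yet)
Bit 4: prefix='10' -> emit 'd', reset
Bit 5: prefix='1' (no match yet)
Bit 6: prefix='11' (no match yet)
Bit 7: prefix='111' -> emit 'b', reset
Bit 8: prefix='1' (no match yet)
Bit 9: prefix='11' (no match yet)
Bit 10: prefix='110' (no match yet)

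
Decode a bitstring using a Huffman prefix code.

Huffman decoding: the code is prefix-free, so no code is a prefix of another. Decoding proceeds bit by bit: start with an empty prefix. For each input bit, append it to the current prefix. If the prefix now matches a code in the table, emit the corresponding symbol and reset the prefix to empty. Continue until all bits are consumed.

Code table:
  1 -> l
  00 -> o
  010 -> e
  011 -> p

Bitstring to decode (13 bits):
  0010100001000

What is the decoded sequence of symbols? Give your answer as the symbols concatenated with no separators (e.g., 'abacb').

Bit 0: prefix='0' (no match yet)
Bit 1: prefix='00' -> emit 'o', reset
Bit 2: prefix='1' -> emit 'l', reset
Bit 3: prefix='0' (no match yet)
Bit 4: prefix='01' (no match yet)
Bit 5: prefix='010' -> emit 'e', reset
Bit 6: prefix='0' (no match yet)
Bit 7: prefix='00' -> emit 'o', reset
Bit 8: prefix='0' (no match yet)
Bit 9: prefix='01' (no match yet)
Bit 10: prefix='010' -> emit 'e', reset
Bit 11: prefix='0' (no match yet)
Bit 12: prefix='00' -> emit 'o', reset

Answer: oleoeo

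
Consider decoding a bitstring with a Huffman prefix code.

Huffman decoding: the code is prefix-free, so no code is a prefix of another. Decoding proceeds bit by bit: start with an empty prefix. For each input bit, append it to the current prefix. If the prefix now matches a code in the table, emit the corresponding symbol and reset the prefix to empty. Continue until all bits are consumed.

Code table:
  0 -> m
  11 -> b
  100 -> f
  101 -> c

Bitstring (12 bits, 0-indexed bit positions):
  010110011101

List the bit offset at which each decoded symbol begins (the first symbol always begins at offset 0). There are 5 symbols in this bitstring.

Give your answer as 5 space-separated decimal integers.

Answer: 0 1 4 7 9

Derivation:
Bit 0: prefix='0' -> emit 'm', reset
Bit 1: prefix='1' (no match yet)
Bit 2: prefix='10' (no match yet)
Bit 3: prefix='101' -> emit 'c', reset
Bit 4: prefix='1' (no match yet)
Bit 5: prefix='10' (no match yet)
Bit 6: prefix='100' -> emit 'f', reset
Bit 7: prefix='1' (no match yet)
Bit 8: prefix='11' -> emit 'b', reset
Bit 9: prefix='1' (no match yet)
Bit 10: prefix='10' (no match yet)
Bit 11: prefix='101' -> emit 'c', reset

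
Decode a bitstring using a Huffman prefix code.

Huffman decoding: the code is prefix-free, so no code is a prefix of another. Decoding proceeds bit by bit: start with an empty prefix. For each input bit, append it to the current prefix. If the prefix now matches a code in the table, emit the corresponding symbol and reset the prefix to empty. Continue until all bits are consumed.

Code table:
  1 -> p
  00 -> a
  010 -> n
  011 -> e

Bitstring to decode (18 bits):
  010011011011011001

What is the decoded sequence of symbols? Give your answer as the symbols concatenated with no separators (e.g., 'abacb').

Answer: neeeeap

Derivation:
Bit 0: prefix='0' (no match yet)
Bit 1: prefix='01' (no match yet)
Bit 2: prefix='010' -> emit 'n', reset
Bit 3: prefix='0' (no match yet)
Bit 4: prefix='01' (no match yet)
Bit 5: prefix='011' -> emit 'e', reset
Bit 6: prefix='0' (no match yet)
Bit 7: prefix='01' (no match yet)
Bit 8: prefix='011' -> emit 'e', reset
Bit 9: prefix='0' (no match yet)
Bit 10: prefix='01' (no match yet)
Bit 11: prefix='011' -> emit 'e', reset
Bit 12: prefix='0' (no match yet)
Bit 13: prefix='01' (no match yet)
Bit 14: prefix='011' -> emit 'e', reset
Bit 15: prefix='0' (no match yet)
Bit 16: prefix='00' -> emit 'a', reset
Bit 17: prefix='1' -> emit 'p', reset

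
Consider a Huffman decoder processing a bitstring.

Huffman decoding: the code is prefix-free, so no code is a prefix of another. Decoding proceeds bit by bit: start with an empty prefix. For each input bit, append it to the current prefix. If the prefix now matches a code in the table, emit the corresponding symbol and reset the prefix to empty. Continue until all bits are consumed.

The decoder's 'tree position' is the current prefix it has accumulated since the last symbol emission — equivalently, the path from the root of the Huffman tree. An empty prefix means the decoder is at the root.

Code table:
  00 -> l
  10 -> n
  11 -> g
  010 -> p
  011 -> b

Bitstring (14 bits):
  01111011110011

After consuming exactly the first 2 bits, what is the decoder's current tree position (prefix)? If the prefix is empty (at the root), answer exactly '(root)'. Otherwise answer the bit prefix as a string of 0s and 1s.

Answer: 01

Derivation:
Bit 0: prefix='0' (no match yet)
Bit 1: prefix='01' (no match yet)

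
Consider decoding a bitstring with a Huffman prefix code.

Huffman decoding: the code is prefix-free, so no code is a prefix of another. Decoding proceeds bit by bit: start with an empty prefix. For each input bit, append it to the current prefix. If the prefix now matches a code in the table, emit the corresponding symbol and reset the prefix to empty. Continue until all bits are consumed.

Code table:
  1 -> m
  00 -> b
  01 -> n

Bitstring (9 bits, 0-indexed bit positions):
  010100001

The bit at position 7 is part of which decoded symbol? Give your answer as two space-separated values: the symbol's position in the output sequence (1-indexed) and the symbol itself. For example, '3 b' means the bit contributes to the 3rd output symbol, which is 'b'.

Bit 0: prefix='0' (no match yet)
Bit 1: prefix='01' -> emit 'n', reset
Bit 2: prefix='0' (no match yet)
Bit 3: prefix='01' -> emit 'n', reset
Bit 4: prefix='0' (no match yet)
Bit 5: prefix='00' -> emit 'b', reset
Bit 6: prefix='0' (no match yet)
Bit 7: prefix='00' -> emit 'b', reset
Bit 8: prefix='1' -> emit 'm', reset

Answer: 4 b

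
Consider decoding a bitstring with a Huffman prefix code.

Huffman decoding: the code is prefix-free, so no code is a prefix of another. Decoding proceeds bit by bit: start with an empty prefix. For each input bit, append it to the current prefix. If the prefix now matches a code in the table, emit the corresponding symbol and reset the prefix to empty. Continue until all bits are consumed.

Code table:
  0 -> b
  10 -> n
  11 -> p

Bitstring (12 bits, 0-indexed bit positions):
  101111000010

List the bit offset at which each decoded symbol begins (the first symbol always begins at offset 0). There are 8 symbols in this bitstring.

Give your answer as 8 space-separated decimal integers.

Bit 0: prefix='1' (no match yet)
Bit 1: prefix='10' -> emit 'n', reset
Bit 2: prefix='1' (no match yet)
Bit 3: prefix='11' -> emit 'p', reset
Bit 4: prefix='1' (no match yet)
Bit 5: prefix='11' -> emit 'p', reset
Bit 6: prefix='0' -> emit 'b', reset
Bit 7: prefix='0' -> emit 'b', reset
Bit 8: prefix='0' -> emit 'b', reset
Bit 9: prefix='0' -> emit 'b', reset
Bit 10: prefix='1' (no match yet)
Bit 11: prefix='10' -> emit 'n', reset

Answer: 0 2 4 6 7 8 9 10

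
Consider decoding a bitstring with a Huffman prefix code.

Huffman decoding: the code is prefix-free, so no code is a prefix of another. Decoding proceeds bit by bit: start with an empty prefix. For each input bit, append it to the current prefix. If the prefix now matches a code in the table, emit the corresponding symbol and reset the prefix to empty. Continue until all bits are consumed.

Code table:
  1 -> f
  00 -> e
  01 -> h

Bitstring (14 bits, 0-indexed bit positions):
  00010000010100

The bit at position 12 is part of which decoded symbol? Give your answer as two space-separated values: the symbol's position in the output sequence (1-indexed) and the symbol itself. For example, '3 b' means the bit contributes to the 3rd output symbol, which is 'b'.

Bit 0: prefix='0' (no match yet)
Bit 1: prefix='00' -> emit 'e', reset
Bit 2: prefix='0' (no match yet)
Bit 3: prefix='01' -> emit 'h', reset
Bit 4: prefix='0' (no match yet)
Bit 5: prefix='00' -> emit 'e', reset
Bit 6: prefix='0' (no match yet)
Bit 7: prefix='00' -> emit 'e', reset
Bit 8: prefix='0' (no match yet)
Bit 9: prefix='01' -> emit 'h', reset
Bit 10: prefix='0' (no match yet)
Bit 11: prefix='01' -> emit 'h', reset
Bit 12: prefix='0' (no match yet)
Bit 13: prefix='00' -> emit 'e', reset

Answer: 7 e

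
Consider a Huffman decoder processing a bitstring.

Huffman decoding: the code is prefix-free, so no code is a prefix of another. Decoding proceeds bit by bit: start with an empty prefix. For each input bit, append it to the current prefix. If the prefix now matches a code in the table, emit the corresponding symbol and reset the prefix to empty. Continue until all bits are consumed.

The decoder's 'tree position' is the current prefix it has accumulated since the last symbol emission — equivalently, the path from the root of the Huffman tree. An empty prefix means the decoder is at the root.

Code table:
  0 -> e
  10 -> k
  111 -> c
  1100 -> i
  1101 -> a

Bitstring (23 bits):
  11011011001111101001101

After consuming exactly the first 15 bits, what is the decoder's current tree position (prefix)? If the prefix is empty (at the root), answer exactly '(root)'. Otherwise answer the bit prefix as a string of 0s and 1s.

Bit 0: prefix='1' (no match yet)
Bit 1: prefix='11' (no match yet)
Bit 2: prefix='110' (no match yet)
Bit 3: prefix='1101' -> emit 'a', reset
Bit 4: prefix='1' (no match yet)
Bit 5: prefix='10' -> emit 'k', reset
Bit 6: prefix='1' (no match yet)
Bit 7: prefix='11' (no match yet)
Bit 8: prefix='110' (no match yet)
Bit 9: prefix='1100' -> emit 'i', reset
Bit 10: prefix='1' (no match yet)
Bit 11: prefix='11' (no match yet)
Bit 12: prefix='111' -> emit 'c', reset
Bit 13: prefix='1' (no match yet)
Bit 14: prefix='11' (no match yet)

Answer: 11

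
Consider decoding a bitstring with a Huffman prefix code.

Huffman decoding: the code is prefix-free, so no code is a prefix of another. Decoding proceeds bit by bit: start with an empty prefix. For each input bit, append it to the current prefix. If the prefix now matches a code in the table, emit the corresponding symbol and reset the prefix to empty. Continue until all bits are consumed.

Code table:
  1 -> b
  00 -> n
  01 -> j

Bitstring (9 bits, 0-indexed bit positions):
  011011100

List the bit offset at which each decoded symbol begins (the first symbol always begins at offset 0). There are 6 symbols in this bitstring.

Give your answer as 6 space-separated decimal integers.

Answer: 0 2 3 5 6 7

Derivation:
Bit 0: prefix='0' (no match yet)
Bit 1: prefix='01' -> emit 'j', reset
Bit 2: prefix='1' -> emit 'b', reset
Bit 3: prefix='0' (no match yet)
Bit 4: prefix='01' -> emit 'j', reset
Bit 5: prefix='1' -> emit 'b', reset
Bit 6: prefix='1' -> emit 'b', reset
Bit 7: prefix='0' (no match yet)
Bit 8: prefix='00' -> emit 'n', reset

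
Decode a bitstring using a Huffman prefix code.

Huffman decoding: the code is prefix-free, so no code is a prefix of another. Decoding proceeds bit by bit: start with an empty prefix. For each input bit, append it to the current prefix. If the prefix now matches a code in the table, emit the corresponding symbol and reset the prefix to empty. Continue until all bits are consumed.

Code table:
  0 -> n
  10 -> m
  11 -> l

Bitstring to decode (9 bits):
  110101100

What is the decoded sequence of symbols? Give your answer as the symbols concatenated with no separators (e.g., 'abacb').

Answer: lnmlnn

Derivation:
Bit 0: prefix='1' (no match yet)
Bit 1: prefix='11' -> emit 'l', reset
Bit 2: prefix='0' -> emit 'n', reset
Bit 3: prefix='1' (no match yet)
Bit 4: prefix='10' -> emit 'm', reset
Bit 5: prefix='1' (no match yet)
Bit 6: prefix='11' -> emit 'l', reset
Bit 7: prefix='0' -> emit 'n', reset
Bit 8: prefix='0' -> emit 'n', reset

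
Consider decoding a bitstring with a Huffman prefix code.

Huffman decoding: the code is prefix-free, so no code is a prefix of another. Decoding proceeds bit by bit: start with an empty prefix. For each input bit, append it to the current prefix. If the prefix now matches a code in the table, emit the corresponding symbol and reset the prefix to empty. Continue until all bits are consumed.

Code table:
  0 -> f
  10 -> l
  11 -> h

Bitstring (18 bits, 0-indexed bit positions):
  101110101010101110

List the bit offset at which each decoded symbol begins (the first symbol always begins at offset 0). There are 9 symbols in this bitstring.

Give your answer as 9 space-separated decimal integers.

Answer: 0 2 4 6 8 10 12 14 16

Derivation:
Bit 0: prefix='1' (no match yet)
Bit 1: prefix='10' -> emit 'l', reset
Bit 2: prefix='1' (no match yet)
Bit 3: prefix='11' -> emit 'h', reset
Bit 4: prefix='1' (no match yet)
Bit 5: prefix='10' -> emit 'l', reset
Bit 6: prefix='1' (no match yet)
Bit 7: prefix='10' -> emit 'l', reset
Bit 8: prefix='1' (no match yet)
Bit 9: prefix='10' -> emit 'l', reset
Bit 10: prefix='1' (no match yet)
Bit 11: prefix='10' -> emit 'l', reset
Bit 12: prefix='1' (no match yet)
Bit 13: prefix='10' -> emit 'l', reset
Bit 14: prefix='1' (no match yet)
Bit 15: prefix='11' -> emit 'h', reset
Bit 16: prefix='1' (no match yet)
Bit 17: prefix='10' -> emit 'l', reset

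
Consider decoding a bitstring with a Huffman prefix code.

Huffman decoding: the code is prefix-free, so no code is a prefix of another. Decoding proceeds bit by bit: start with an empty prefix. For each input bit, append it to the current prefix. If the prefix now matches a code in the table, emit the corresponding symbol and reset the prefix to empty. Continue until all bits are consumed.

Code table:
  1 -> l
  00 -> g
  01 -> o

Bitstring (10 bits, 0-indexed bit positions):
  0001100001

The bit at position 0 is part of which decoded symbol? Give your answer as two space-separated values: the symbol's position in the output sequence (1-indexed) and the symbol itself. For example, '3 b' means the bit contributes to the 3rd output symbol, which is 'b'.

Answer: 1 g

Derivation:
Bit 0: prefix='0' (no match yet)
Bit 1: prefix='00' -> emit 'g', reset
Bit 2: prefix='0' (no match yet)
Bit 3: prefix='01' -> emit 'o', reset
Bit 4: prefix='1' -> emit 'l', reset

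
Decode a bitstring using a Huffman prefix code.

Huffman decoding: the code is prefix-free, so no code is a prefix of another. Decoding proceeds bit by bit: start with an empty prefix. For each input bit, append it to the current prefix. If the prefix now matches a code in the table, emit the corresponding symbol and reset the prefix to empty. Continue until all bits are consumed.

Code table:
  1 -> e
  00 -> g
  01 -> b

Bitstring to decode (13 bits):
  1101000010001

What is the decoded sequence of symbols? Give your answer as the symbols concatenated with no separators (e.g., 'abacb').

Answer: eebggegb

Derivation:
Bit 0: prefix='1' -> emit 'e', reset
Bit 1: prefix='1' -> emit 'e', reset
Bit 2: prefix='0' (no match yet)
Bit 3: prefix='01' -> emit 'b', reset
Bit 4: prefix='0' (no match yet)
Bit 5: prefix='00' -> emit 'g', reset
Bit 6: prefix='0' (no match yet)
Bit 7: prefix='00' -> emit 'g', reset
Bit 8: prefix='1' -> emit 'e', reset
Bit 9: prefix='0' (no match yet)
Bit 10: prefix='00' -> emit 'g', reset
Bit 11: prefix='0' (no match yet)
Bit 12: prefix='01' -> emit 'b', reset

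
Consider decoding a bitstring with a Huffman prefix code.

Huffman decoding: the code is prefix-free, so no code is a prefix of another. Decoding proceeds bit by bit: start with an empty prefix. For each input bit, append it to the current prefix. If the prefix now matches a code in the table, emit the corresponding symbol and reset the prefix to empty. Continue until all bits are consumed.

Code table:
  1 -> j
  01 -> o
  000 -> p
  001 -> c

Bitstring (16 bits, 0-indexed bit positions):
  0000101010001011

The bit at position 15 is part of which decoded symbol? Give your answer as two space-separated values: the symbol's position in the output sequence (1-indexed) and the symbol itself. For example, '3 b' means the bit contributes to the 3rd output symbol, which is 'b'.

Bit 0: prefix='0' (no match yet)
Bit 1: prefix='00' (no match yet)
Bit 2: prefix='000' -> emit 'p', reset
Bit 3: prefix='0' (no match yet)
Bit 4: prefix='01' -> emit 'o', reset
Bit 5: prefix='0' (no match yet)
Bit 6: prefix='01' -> emit 'o', reset
Bit 7: prefix='0' (no match yet)
Bit 8: prefix='01' -> emit 'o', reset
Bit 9: prefix='0' (no match yet)
Bit 10: prefix='00' (no match yet)
Bit 11: prefix='000' -> emit 'p', reset
Bit 12: prefix='1' -> emit 'j', reset
Bit 13: prefix='0' (no match yet)
Bit 14: prefix='01' -> emit 'o', reset
Bit 15: prefix='1' -> emit 'j', reset

Answer: 8 j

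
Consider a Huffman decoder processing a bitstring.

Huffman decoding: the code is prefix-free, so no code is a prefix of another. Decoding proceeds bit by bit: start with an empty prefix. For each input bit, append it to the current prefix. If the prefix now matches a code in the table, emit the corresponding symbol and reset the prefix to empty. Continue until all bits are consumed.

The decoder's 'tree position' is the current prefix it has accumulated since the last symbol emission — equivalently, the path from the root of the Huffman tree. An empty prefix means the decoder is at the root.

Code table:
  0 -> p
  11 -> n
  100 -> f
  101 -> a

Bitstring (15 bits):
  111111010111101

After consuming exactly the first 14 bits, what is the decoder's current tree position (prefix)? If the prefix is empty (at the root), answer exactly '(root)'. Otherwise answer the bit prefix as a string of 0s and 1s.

Bit 0: prefix='1' (no match yet)
Bit 1: prefix='11' -> emit 'n', reset
Bit 2: prefix='1' (no match yet)
Bit 3: prefix='11' -> emit 'n', reset
Bit 4: prefix='1' (no match yet)
Bit 5: prefix='11' -> emit 'n', reset
Bit 6: prefix='0' -> emit 'p', reset
Bit 7: prefix='1' (no match yet)
Bit 8: prefix='10' (no match yet)
Bit 9: prefix='101' -> emit 'a', reset
Bit 10: prefix='1' (no match yet)
Bit 11: prefix='11' -> emit 'n', reset
Bit 12: prefix='1' (no match yet)
Bit 13: prefix='10' (no match yet)

Answer: 10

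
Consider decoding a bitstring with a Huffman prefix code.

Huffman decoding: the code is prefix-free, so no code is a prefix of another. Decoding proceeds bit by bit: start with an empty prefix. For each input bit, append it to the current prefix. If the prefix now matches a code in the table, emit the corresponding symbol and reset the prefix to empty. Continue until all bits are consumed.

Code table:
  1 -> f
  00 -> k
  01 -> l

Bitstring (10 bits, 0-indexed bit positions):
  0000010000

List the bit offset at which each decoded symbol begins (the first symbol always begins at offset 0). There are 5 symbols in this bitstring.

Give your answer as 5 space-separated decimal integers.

Answer: 0 2 4 6 8

Derivation:
Bit 0: prefix='0' (no match yet)
Bit 1: prefix='00' -> emit 'k', reset
Bit 2: prefix='0' (no match yet)
Bit 3: prefix='00' -> emit 'k', reset
Bit 4: prefix='0' (no match yet)
Bit 5: prefix='01' -> emit 'l', reset
Bit 6: prefix='0' (no match yet)
Bit 7: prefix='00' -> emit 'k', reset
Bit 8: prefix='0' (no match yet)
Bit 9: prefix='00' -> emit 'k', reset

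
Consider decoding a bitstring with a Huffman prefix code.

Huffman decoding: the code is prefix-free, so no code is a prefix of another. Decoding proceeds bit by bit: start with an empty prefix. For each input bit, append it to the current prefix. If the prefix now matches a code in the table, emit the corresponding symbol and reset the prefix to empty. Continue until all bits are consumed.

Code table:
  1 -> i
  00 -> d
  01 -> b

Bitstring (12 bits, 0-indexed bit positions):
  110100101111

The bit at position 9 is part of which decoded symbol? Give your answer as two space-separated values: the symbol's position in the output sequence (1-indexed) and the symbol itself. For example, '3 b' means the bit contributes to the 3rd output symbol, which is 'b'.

Bit 0: prefix='1' -> emit 'i', reset
Bit 1: prefix='1' -> emit 'i', reset
Bit 2: prefix='0' (no match yet)
Bit 3: prefix='01' -> emit 'b', reset
Bit 4: prefix='0' (no match yet)
Bit 5: prefix='00' -> emit 'd', reset
Bit 6: prefix='1' -> emit 'i', reset
Bit 7: prefix='0' (no match yet)
Bit 8: prefix='01' -> emit 'b', reset
Bit 9: prefix='1' -> emit 'i', reset
Bit 10: prefix='1' -> emit 'i', reset
Bit 11: prefix='1' -> emit 'i', reset

Answer: 7 i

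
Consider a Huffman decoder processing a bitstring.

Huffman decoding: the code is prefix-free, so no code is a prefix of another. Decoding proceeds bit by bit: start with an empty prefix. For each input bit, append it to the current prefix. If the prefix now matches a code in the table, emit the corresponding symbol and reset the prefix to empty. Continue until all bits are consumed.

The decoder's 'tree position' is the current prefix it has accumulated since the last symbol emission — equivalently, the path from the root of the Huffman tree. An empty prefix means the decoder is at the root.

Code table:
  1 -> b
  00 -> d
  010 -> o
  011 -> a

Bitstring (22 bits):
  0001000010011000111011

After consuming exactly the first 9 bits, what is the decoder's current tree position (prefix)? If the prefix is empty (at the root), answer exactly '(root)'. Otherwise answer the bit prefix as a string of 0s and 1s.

Bit 0: prefix='0' (no match yet)
Bit 1: prefix='00' -> emit 'd', reset
Bit 2: prefix='0' (no match yet)
Bit 3: prefix='01' (no match yet)
Bit 4: prefix='010' -> emit 'o', reset
Bit 5: prefix='0' (no match yet)
Bit 6: prefix='00' -> emit 'd', reset
Bit 7: prefix='0' (no match yet)
Bit 8: prefix='01' (no match yet)

Answer: 01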